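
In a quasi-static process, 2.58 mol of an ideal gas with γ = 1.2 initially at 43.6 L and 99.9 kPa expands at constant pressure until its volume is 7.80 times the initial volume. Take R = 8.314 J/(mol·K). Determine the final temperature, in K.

T₁ = P₁V₁/(nR) = 99.9×43.6/(2.58×8.314) = 203 K.
Isobaric: P stays 99.9 kPa; V/T = const ⇒ T₂ = 1580 K, V₂ = 340 L.

1580 K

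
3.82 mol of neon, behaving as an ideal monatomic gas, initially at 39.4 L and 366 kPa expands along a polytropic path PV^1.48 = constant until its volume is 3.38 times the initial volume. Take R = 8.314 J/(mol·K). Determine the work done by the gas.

T₁ = P₁V₁/(nR) = 366×39.4/(3.82×8.314) = 454 K.
Polytropic n=1.48: T₂ = T₁(V₁/V₂)^(n−1) = 454×(0.296)^0.48 = 253 K; P₂ = P₁(V₁/V₂)^n = 60.4 kPa.
W = (P₁V₁−P₂V₂)/(n−1) = (366×39.4−60.4×133)/0.48 = 13300 J.

13300 J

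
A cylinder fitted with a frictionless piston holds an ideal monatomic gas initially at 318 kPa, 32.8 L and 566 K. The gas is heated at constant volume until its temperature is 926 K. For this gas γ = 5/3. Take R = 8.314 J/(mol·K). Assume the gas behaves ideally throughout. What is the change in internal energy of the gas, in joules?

9950 J

n = P₁V₁/(RT₁) = 318×32.8/(8.314×566) = 2.22 mol.
Isochoric: V stays 32.8 L; P/T = const ⇒ T₂ = 926 K, P₂ = 520 kPa.
For an ideal gas ΔU = nCvΔT with Cv = (3/2)R = 12.5 J/(mol·K).
ΔU = 2.22×12.5×(926−566) = 9950 J.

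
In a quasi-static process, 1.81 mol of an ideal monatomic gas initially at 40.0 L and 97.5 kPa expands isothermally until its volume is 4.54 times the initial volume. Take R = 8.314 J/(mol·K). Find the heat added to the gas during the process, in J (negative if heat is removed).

5900 J

T₁ = P₁V₁/(nR) = 97.5×40.0/(1.81×8.314) = 259 K.
Isothermal: T stays 259 K; PV = const ⇒ V₂ = 182 L, P₂ = 21.5 kPa.
ΔU = 0 (ideal gas, T constant).
W = nRT ln(V₂/V₁) = 1.81×8.314×259×ln(4.54) = 5900 J.
Q = ΔU + W = 5900 J.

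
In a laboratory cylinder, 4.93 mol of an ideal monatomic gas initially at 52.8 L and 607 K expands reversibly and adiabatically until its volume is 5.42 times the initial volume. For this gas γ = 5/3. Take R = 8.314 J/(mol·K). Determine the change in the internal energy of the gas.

P₁ = nRT₁/V₁ = 4.93×8.314×607/52.8 = 471 kPa.
Adiabatic: TV^(γ−1) = const ⇒ T₂ = 607×(0.185)^0.667 = 197 K; PV^γ = const ⇒ P₂ = 28.2 kPa.
For an ideal gas ΔU = nCvΔT with Cv = (3/2)R = 12.5 J/(mol·K).
ΔU = 4.93×12.5×(197−607) = -25200 J.

-25200 J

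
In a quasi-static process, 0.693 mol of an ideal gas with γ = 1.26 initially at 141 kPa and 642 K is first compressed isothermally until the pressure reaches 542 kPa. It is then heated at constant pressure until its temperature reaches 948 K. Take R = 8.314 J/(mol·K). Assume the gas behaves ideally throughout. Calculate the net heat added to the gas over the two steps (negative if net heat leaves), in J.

3560 J

V₁ = nRT₁/P₁ = 0.693×8.314×642/141 = 26.2 L.
Step 1 — Isothermal: T stays 642 K; PV = const ⇒ V₂ = 6.82 L, P₂ = 542 kPa.
ΔU = 0 (ideal gas, T constant).
W = nRT ln(V₂/V₁) = 0.693×8.314×642×ln(0.260) = -4980 J.
Q = ΔU + W = -4980 J.
State after step 1: P = 542 kPa, V = 6.82 L, T = 642 K.
Step 2 — Isobaric: P stays 542 kPa; V/T = const ⇒ T₂ = 948 K, V₂ = 10.1 L.
W = PΔV = 542×(10.1−6.82) kPa·L = 1760 J.
ΔU = nCvΔT = 0.693×32.0×(948−642) = 6780 J.
Q = ΔU + W = nCpΔT = 8540 J.
Net over both steps: W = -3220 J, Q = 3560 J, ΔU = 6780 J.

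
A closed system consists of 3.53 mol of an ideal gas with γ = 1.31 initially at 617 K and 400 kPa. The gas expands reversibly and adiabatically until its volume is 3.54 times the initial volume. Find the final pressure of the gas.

V₁ = nRT₁/P₁ = 3.53×8.314×617/400 = 45.3 L.
Adiabatic: TV^(γ−1) = const ⇒ T₂ = 617×(0.282)^0.310 = 417 K; PV^γ = const ⇒ P₂ = 76.4 kPa.

76.4 kPa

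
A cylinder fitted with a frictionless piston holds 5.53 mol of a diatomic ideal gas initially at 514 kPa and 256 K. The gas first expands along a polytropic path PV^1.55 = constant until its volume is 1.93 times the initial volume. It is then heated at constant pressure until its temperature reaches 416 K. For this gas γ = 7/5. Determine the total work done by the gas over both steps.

V₁ = nRT₁/P₁ = 5.53×8.314×256/514 = 22.9 L.
Step 1 — Polytropic n=1.55: T₂ = T₁(V₁/V₂)^(n−1) = 256×(0.518)^0.55 = 178 K; P₂ = P₁(V₁/V₂)^n = 186 kPa.
W = (P₁V₁−P₂V₂)/(n−1) = (514×22.9−186×44.2)/0.55 = 6490 J.
ΔU = nCvΔT = 5.53×20.8×(178−256) = -8930 J.
Q = ΔU + W = -2440 J.
State after step 1: P = 186 kPa, V = 44.2 L, T = 178 K.
Step 2 — Isobaric: P stays 186 kPa; V/T = const ⇒ T₂ = 416 K, V₂ = 103 L.
W = PΔV = 186×(103−44.2) kPa·L = 10900 J.
ΔU = nCvΔT = 5.53×20.8×(416−178) = 27300 J.
Q = ΔU + W = nCpΔT = 38200 J.
Net over both steps: W = 17400 J, Q = 35800 J, ΔU = 18400 J.

17400 J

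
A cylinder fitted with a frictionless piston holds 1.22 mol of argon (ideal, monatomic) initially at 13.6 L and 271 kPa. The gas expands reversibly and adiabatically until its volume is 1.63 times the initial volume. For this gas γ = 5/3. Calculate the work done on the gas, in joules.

-1540 J

T₁ = P₁V₁/(nR) = 271×13.6/(1.22×8.314) = 363 K.
Adiabatic: TV^(γ−1) = const ⇒ T₂ = 363×(0.613)^0.667 = 262 K; PV^γ = const ⇒ P₂ = 120 kPa.
ΔU = nCvΔT = 1.22×12.5×(262−363) = -1540 J.
Q = 0 for an adiabatic process, so W = −ΔU = 1540 J.
Work done on the gas = −W_by = -1540 J.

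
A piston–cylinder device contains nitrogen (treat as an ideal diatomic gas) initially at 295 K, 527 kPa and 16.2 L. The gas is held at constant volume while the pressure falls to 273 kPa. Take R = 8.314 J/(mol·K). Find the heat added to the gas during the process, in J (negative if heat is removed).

-10300 J

n = P₁V₁/(RT₁) = 527×16.2/(8.314×295) = 3.48 mol.
Isochoric: V stays 16.2 L; P/T = const ⇒ T₂ = 153 K, P₂ = 273 kPa.
W = 0 (no volume change).
ΔU = nCvΔT = 3.48×20.8×(153−295) = -10300 J.
Q = ΔU = -10300 J.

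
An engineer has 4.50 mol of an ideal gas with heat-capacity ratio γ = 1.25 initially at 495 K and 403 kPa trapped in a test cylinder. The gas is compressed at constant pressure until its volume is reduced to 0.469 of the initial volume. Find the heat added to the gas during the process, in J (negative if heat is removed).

-49200 J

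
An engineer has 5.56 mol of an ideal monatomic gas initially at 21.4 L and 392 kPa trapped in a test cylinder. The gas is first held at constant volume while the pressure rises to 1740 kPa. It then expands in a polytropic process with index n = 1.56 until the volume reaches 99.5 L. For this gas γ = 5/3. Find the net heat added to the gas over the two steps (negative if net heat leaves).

T₁ = P₁V₁/(nR) = 392×21.4/(5.56×8.314) = 181 K.
Step 1 — Isochoric: V stays 21.4 L; P/T = const ⇒ T₂ = 806 K, P₂ = 1740 kPa.
W = 0 (no volume change).
ΔU = nCvΔT = 5.56×12.5×(806−181) = 43300 J.
Q = ΔU = 43300 J.
State after step 1: P = 1740 kPa, V = 21.4 L, T = 806 K.
Step 2 — Polytropic n=1.56: T₂ = T₁(V₁/V₂)^(n−1) = 806×(0.215)^0.56 = 341 K; P₂ = P₁(V₁/V₂)^n = 158 kPa.
W = (P₁V₁−P₂V₂)/(n−1) = (1740×21.4−158×99.5)/0.56 = 38400 J.
ΔU = nCvΔT = 5.56×12.5×(341−806) = -32200 J.
Q = ΔU + W = 6140 J.
Net over both steps: W = 38400 J, Q = 49400 J, ΔU = 11000 J.

49400 J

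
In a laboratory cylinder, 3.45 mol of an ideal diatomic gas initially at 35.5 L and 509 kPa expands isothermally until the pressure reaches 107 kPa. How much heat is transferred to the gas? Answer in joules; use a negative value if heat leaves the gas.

28200 J

T₁ = P₁V₁/(nR) = 509×35.5/(3.45×8.314) = 630 K.
Isothermal: T stays 630 K; PV = const ⇒ V₂ = 169 L, P₂ = 107 kPa.
ΔU = 0 (ideal gas, T constant).
W = nRT ln(V₂/V₁) = 3.45×8.314×630×ln(4.76) = 28200 J.
Q = ΔU + W = 28200 J.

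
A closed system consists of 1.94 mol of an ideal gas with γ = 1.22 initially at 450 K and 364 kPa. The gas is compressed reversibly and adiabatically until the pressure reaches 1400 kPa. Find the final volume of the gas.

V₁ = nRT₁/P₁ = 1.94×8.314×450/364 = 19.9 L.
Adiabatic: T₂/T₁ = (P₂/P₁)^((γ−1)/γ) ⇒ T₂ = 450×(3.85)^0.180 = 574 K; V₂ = 6.61 L.

6.61 L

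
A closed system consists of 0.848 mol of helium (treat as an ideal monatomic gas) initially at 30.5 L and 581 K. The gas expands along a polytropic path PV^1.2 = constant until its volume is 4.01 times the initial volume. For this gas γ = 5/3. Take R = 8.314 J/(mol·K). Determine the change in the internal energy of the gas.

-1490 J

P₁ = nRT₁/V₁ = 0.848×8.314×581/30.5 = 134 kPa.
Polytropic n=1.2: T₂ = T₁(V₁/V₂)^(n−1) = 581×(0.249)^0.20 = 440 K; P₂ = P₁(V₁/V₂)^n = 25.4 kPa.
For an ideal gas ΔU = nCvΔT with Cv = (3/2)R = 12.5 J/(mol·K).
ΔU = 0.848×12.5×(440−581) = -1490 J.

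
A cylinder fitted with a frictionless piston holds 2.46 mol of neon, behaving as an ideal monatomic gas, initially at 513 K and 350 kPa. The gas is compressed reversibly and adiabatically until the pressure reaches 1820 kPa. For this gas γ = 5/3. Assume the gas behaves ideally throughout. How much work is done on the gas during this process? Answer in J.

V₁ = nRT₁/P₁ = 2.46×8.314×513/350 = 30.0 L.
Adiabatic: T₂/T₁ = (P₂/P₁)^((γ−1)/γ) ⇒ T₂ = 513×(5.20)^0.400 = 992 K; V₂ = 11.1 L.
ΔU = nCvΔT = 2.46×12.5×(992−513) = 14700 J.
Q = 0 for an adiabatic process, so W = −ΔU = -14700 J.
Work done on the gas = −W_by = 14700 J.

14700 J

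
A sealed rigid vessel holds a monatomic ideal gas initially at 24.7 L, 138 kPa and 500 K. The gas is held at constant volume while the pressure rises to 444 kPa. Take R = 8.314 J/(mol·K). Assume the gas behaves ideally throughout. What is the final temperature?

1610 K

Isochoric: V stays 24.7 L; P/T = const ⇒ T₂ = 1610 K, P₂ = 444 kPa.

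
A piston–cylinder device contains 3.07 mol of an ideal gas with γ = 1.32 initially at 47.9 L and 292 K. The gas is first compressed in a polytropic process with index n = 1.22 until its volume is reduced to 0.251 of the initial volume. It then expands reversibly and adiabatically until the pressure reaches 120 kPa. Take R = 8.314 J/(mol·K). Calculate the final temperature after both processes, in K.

247 K

P₁ = nRT₁/V₁ = 3.07×8.314×292/47.9 = 156 kPa.
Step 1 — Polytropic n=1.22: T₂ = T₁(V₁/V₂)^(n−1) = 292×(3.98)^0.22 = 396 K; P₂ = P₁(V₁/V₂)^n = 840 kPa.
W = (P₁V₁−P₂V₂)/(n−1) = (156×47.9−840×12.0)/0.22 = -12000 J.
ΔU = nCvΔT = 3.07×26.0×(396−292) = 8280 J.
Q = ΔU + W = -3760 J.
State after step 1: P = 840 kPa, V = 12.0 L, T = 396 K.
Step 2 — Adiabatic: T₂/T₁ = (P₂/P₁)^((γ−1)/γ) ⇒ T₂ = 396×(0.143)^0.242 = 247 K; V₂ = 52.5 L.
ΔU = nCvΔT = 3.07×26.0×(247−396) = -11900 J.
Q = 0 for an adiabatic process, so W = −ΔU = 11900 J.
Net over both steps: W = -167 J, Q = -3760 J, ΔU = -3600 J.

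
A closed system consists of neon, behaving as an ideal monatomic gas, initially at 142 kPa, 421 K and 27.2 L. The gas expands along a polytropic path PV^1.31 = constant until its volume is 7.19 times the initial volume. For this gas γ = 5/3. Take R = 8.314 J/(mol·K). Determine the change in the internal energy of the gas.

n = P₁V₁/(RT₁) = 142×27.2/(8.314×421) = 1.10 mol.
Polytropic n=1.31: T₂ = T₁(V₁/V₂)^(n−1) = 421×(0.139)^0.31 = 228 K; P₂ = P₁(V₁/V₂)^n = 10.7 kPa.
For an ideal gas ΔU = nCvΔT with Cv = (3/2)R = 12.5 J/(mol·K).
ΔU = 1.10×12.5×(228−421) = -2650 J.

-2650 J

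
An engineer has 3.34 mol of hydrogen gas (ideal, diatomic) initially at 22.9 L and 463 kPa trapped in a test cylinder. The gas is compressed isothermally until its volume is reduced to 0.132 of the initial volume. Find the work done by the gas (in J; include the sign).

T₁ = P₁V₁/(nR) = 463×22.9/(3.34×8.314) = 382 K.
Isothermal: T stays 382 K; PV = const ⇒ V₂ = 3.02 L, P₂ = 3510 kPa.
W = nRT ln(V₂/V₁) = 3.34×8.314×382×ln(0.132) = -21500 J.

-21500 J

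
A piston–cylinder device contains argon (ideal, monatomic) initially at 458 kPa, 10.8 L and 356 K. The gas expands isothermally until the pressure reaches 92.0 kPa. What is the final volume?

Isothermal: T stays 356 K; PV = const ⇒ V₂ = 53.8 L, P₂ = 92.0 kPa.

53.8 L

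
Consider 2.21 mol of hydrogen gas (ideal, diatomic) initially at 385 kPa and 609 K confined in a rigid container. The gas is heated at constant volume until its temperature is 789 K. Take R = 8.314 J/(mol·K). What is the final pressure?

499 kPa

V₁ = nRT₁/P₁ = 2.21×8.314×609/385 = 29.1 L.
Isochoric: V stays 29.1 L; P/T = const ⇒ T₂ = 789 K, P₂ = 499 kPa.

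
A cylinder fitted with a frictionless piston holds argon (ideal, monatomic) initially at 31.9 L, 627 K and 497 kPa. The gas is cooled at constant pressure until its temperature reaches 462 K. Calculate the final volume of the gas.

Isobaric: P stays 497 kPa; V/T = const ⇒ T₂ = 462 K, V₂ = 23.5 L.

23.5 L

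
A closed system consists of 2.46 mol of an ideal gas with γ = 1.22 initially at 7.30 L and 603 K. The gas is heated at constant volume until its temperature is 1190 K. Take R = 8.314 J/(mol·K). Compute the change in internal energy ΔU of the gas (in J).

54600 J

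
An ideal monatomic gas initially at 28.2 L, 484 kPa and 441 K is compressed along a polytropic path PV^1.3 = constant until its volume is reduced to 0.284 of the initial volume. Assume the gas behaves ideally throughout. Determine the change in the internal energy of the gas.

n = P₁V₁/(RT₁) = 484×28.2/(8.314×441) = 3.72 mol.
Polytropic n=1.3: T₂ = T₁(V₁/V₂)^(n−1) = 441×(3.52)^0.30 = 643 K; P₂ = P₁(V₁/V₂)^n = 2490 kPa.
For an ideal gas ΔU = nCvΔT with Cv = (3/2)R = 12.5 J/(mol·K).
ΔU = 3.72×12.5×(643−441) = 9390 J.

9390 J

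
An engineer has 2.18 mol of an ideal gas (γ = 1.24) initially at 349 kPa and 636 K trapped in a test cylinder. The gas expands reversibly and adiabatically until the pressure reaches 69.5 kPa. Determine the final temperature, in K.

V₁ = nRT₁/P₁ = 2.18×8.314×636/349 = 33.0 L.
Adiabatic: T₂/T₁ = (P₂/P₁)^((γ−1)/γ) ⇒ T₂ = 636×(0.199)^0.194 = 465 K; V₂ = 121 L.

465 K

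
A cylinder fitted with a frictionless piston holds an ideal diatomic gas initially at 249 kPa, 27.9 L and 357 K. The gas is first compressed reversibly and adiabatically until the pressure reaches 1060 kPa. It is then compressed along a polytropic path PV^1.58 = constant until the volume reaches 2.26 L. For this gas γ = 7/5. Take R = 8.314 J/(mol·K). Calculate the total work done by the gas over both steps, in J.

-33500 J

n = P₁V₁/(RT₁) = 249×27.9/(8.314×357) = 2.34 mol.
Step 1 — Adiabatic: T₂/T₁ = (P₂/P₁)^((γ−1)/γ) ⇒ T₂ = 357×(4.26)^0.286 = 540 K; V₂ = 9.91 L.
ΔU = nCvΔT = 2.34×20.8×(540−357) = 8900 J.
Q = 0 for an adiabatic process, so W = −ΔU = -8900 J.
State after step 1: P = 1060 kPa, V = 9.91 L, T = 540 K.
Step 2 — Polytropic n=1.58: T₂ = T₁(V₁/V₂)^(n−1) = 540×(4.39)^0.58 = 1270 K; P₂ = P₁(V₁/V₂)^n = 11000 kPa.
W = (P₁V₁−P₂V₂)/(n−1) = (1060×9.91−11000×2.26)/0.58 = -24600 J.
ΔU = nCvΔT = 2.34×20.8×(1270−540) = 35700 J.
Q = ΔU + W = 11100 J.
Net over both steps: W = -33500 J, Q = 11100 J, ΔU = 44600 J.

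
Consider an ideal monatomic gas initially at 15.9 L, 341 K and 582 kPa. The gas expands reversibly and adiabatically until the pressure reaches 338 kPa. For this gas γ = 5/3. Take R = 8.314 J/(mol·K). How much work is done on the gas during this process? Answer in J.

-2710 J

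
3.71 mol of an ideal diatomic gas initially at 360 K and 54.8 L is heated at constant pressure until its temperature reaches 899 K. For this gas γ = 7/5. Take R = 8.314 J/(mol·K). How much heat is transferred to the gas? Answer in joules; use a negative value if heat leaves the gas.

P₁ = nRT₁/V₁ = 3.71×8.314×360/54.8 = 203 kPa.
Isobaric: P stays 203 kPa; V/T = const ⇒ T₂ = 899 K, V₂ = 137 L.
W = PΔV = 203×(137−54.8) kPa·L = 16600 J.
ΔU = nCvΔT = 3.71×20.8×(899−360) = 41600 J.
Q = ΔU + W = nCpΔT = 58200 J.

58200 J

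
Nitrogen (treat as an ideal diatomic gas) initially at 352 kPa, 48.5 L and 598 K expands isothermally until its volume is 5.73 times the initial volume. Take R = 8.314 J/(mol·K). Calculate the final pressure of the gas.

61.4 kPa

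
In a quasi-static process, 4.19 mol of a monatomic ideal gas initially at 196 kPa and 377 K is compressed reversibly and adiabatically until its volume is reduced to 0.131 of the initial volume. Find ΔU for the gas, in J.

V₁ = nRT₁/P₁ = 4.19×8.314×377/196 = 67.0 L.
Adiabatic: TV^(γ−1) = const ⇒ T₂ = 377×(7.63)^0.667 = 1460 K; PV^γ = const ⇒ P₂ = 5800 kPa.
For an ideal gas ΔU = nCvΔT with Cv = (3/2)R = 12.5 J/(mol·K).
ΔU = 4.19×12.5×(1460−377) = 56700 J.

56700 J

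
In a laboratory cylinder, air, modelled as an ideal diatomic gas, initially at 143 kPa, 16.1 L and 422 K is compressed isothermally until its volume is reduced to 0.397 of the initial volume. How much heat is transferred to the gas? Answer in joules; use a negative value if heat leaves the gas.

n = P₁V₁/(RT₁) = 143×16.1/(8.314×422) = 0.656 mol.
Isothermal: T stays 422 K; PV = const ⇒ V₂ = 6.39 L, P₂ = 360 kPa.
ΔU = 0 (ideal gas, T constant).
W = nRT ln(V₂/V₁) = 0.656×8.314×422×ln(0.397) = -2130 J.
Q = ΔU + W = -2130 J.

-2130 J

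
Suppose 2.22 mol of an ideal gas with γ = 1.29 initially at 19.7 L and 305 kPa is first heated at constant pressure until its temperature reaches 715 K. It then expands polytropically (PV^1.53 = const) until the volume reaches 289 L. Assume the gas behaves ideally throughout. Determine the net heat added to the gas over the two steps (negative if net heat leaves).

18900 J

T₁ = P₁V₁/(nR) = 305×19.7/(2.22×8.314) = 326 K.
Step 1 — Isobaric: P stays 305 kPa; V/T = const ⇒ T₂ = 715 K, V₂ = 43.3 L.
W = PΔV = 305×(43.3−19.7) kPa·L = 7190 J.
ΔU = nCvΔT = 2.22×28.7×(715−326) = 24800 J.
Q = ΔU + W = nCpΔT = 32000 J.
State after step 1: P = 305 kPa, V = 43.3 L, T = 715 K.
Step 2 — Polytropic n=1.53: T₂ = T₁(V₁/V₂)^(n−1) = 715×(0.150)^0.53 = 261 K; P₂ = P₁(V₁/V₂)^n = 16.7 kPa.
W = (P₁V₁−P₂V₂)/(n−1) = (305×43.3−16.7×289)/0.53 = 15800 J.
ΔU = nCvΔT = 2.22×28.7×(261−715) = -28900 J.
Q = ΔU + W = -13100 J.
Net over both steps: W = 23000 J, Q = 18900 J, ΔU = -4090 J.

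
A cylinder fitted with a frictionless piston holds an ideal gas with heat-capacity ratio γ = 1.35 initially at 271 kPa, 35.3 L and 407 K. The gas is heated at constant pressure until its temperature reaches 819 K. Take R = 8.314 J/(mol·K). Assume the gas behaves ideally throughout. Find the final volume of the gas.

Isobaric: P stays 271 kPa; V/T = const ⇒ T₂ = 819 K, V₂ = 71.0 L.

71.0 L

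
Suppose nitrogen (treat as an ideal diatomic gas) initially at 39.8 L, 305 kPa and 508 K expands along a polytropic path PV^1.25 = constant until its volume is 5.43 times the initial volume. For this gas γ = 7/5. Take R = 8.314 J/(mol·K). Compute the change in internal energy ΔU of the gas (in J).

n = P₁V₁/(RT₁) = 305×39.8/(8.314×508) = 2.87 mol.
Polytropic n=1.25: T₂ = T₁(V₁/V₂)^(n−1) = 508×(0.184)^0.25 = 333 K; P₂ = P₁(V₁/V₂)^n = 36.8 kPa.
For an ideal gas ΔU = nCvΔT with Cv = (5/2)R = 20.8 J/(mol·K).
ΔU = 2.87×20.8×(333−508) = -10500 J.

-10500 J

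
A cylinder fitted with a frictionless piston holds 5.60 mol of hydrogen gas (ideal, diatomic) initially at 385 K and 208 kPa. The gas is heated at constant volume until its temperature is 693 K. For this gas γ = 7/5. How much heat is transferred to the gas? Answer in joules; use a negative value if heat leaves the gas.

V₁ = nRT₁/P₁ = 5.60×8.314×385/208 = 86.2 L.
Isochoric: V stays 86.2 L; P/T = const ⇒ T₂ = 693 K, P₂ = 374 kPa.
W = 0 (no volume change).
ΔU = nCvΔT = 5.60×20.8×(693−385) = 35800 J.
Q = ΔU = 35800 J.

35800 J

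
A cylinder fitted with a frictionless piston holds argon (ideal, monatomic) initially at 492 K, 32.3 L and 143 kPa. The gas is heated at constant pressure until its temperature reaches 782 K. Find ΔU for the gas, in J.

4080 J

n = P₁V₁/(RT₁) = 143×32.3/(8.314×492) = 1.13 mol.
Isobaric: P stays 143 kPa; V/T = const ⇒ T₂ = 782 K, V₂ = 51.3 L.
For an ideal gas ΔU = nCvΔT with Cv = (3/2)R = 12.5 J/(mol·K).
ΔU = 1.13×12.5×(782−492) = 4080 J.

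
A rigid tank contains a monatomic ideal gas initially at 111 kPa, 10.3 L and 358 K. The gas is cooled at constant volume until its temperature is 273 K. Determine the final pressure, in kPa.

84.6 kPa

Isochoric: V stays 10.3 L; P/T = const ⇒ T₂ = 273 K, P₂ = 84.6 kPa.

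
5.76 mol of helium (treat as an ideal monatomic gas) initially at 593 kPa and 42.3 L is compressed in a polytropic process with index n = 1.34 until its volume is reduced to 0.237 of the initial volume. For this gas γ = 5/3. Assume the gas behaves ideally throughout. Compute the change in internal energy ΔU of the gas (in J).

T₁ = P₁V₁/(nR) = 593×42.3/(5.76×8.314) = 524 K.
Polytropic n=1.34: T₂ = T₁(V₁/V₂)^(n−1) = 524×(4.22)^0.34 = 855 K; P₂ = P₁(V₁/V₂)^n = 4080 kPa.
For an ideal gas ΔU = nCvΔT with Cv = (3/2)R = 12.5 J/(mol·K).
ΔU = 5.76×12.5×(855−524) = 23800 J.

23800 J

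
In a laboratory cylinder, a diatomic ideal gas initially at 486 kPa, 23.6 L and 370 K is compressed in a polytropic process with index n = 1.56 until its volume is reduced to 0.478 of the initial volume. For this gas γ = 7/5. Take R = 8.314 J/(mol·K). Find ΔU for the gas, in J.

n = P₁V₁/(RT₁) = 486×23.6/(8.314×370) = 3.73 mol.
Polytropic n=1.56: T₂ = T₁(V₁/V₂)^(n−1) = 370×(2.09)^0.56 = 559 K; P₂ = P₁(V₁/V₂)^n = 1540 kPa.
For an ideal gas ΔU = nCvΔT with Cv = (5/2)R = 20.8 J/(mol·K).
ΔU = 3.73×20.8×(559−370) = 14700 J.

14700 J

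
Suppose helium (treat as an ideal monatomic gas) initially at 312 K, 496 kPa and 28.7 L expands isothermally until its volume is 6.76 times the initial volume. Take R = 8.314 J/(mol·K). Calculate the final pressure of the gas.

Isothermal: T stays 312 K; PV = const ⇒ V₂ = 194 L, P₂ = 73.4 kPa.

73.4 kPa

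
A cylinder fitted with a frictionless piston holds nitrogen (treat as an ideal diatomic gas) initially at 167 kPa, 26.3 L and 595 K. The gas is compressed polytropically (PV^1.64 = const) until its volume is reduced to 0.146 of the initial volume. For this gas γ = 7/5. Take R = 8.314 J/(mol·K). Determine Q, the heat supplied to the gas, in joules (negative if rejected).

9990 J

n = P₁V₁/(RT₁) = 167×26.3/(8.314×595) = 0.888 mol.
Polytropic n=1.64: T₂ = T₁(V₁/V₂)^(n−1) = 595×(6.85)^0.64 = 2040 K; P₂ = P₁(V₁/V₂)^n = 3920 kPa.
W = (P₁V₁−P₂V₂)/(n−1) = (167×26.3−3920×3.84)/0.64 = -16700 J.
ΔU = nCvΔT = 0.888×20.8×(2040−595) = 26600 J.
Q = ΔU + W = 9990 J.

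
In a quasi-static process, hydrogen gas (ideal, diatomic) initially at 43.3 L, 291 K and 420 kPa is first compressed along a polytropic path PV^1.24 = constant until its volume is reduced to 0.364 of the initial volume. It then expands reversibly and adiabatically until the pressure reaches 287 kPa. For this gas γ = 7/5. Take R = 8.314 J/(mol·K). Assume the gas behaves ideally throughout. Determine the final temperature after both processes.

233 K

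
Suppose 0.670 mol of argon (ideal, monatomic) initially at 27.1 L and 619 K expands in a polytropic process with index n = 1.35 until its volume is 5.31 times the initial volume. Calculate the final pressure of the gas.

P₁ = nRT₁/V₁ = 0.670×8.314×619/27.1 = 127 kPa.
Polytropic n=1.35: T₂ = T₁(V₁/V₂)^(n−1) = 619×(0.188)^0.35 = 345 K; P₂ = P₁(V₁/V₂)^n = 13.4 kPa.

13.4 kPa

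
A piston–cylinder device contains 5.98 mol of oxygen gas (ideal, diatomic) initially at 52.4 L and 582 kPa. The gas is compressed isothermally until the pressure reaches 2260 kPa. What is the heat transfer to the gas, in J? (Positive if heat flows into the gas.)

T₁ = P₁V₁/(nR) = 582×52.4/(5.98×8.314) = 613 K.
Isothermal: T stays 613 K; PV = const ⇒ V₂ = 13.5 L, P₂ = 2260 kPa.
ΔU = 0 (ideal gas, T constant).
W = nRT ln(V₂/V₁) = 5.98×8.314×613×ln(0.258) = -41400 J.
Q = ΔU + W = -41400 J.

-41400 J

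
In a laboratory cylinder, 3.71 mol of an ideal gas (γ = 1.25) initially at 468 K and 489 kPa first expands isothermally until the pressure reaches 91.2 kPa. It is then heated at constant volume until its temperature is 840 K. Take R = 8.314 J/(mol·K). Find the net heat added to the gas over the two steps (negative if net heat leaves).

70100 J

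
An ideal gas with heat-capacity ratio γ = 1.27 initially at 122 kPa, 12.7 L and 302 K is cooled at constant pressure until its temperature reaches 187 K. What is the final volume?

7.86 L

Isobaric: P stays 122 kPa; V/T = const ⇒ T₂ = 187 K, V₂ = 7.86 L.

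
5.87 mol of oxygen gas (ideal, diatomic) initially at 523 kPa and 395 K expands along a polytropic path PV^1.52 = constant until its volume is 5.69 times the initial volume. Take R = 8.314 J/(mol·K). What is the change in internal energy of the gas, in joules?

-28700 J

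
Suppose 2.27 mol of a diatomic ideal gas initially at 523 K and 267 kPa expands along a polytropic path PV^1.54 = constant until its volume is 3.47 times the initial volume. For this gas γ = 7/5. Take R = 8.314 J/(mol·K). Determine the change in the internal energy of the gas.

V₁ = nRT₁/P₁ = 2.27×8.314×523/267 = 37.0 L.
Polytropic n=1.54: T₂ = T₁(V₁/V₂)^(n−1) = 523×(0.288)^0.54 = 267 K; P₂ = P₁(V₁/V₂)^n = 39.3 kPa.
For an ideal gas ΔU = nCvΔT with Cv = (5/2)R = 20.8 J/(mol·K).
ΔU = 2.27×20.8×(267−523) = -12100 J.

-12100 J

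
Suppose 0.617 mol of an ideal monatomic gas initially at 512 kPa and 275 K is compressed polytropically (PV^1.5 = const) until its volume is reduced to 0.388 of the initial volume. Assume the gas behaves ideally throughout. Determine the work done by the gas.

V₁ = nRT₁/P₁ = 0.617×8.314×275/512 = 2.76 L.
Polytropic n=1.5: T₂ = T₁(V₁/V₂)^(n−1) = 275×(2.58)^0.50 = 441 K; P₂ = P₁(V₁/V₂)^n = 2120 kPa.
W = (P₁V₁−P₂V₂)/(n−1) = (512×2.76−2120×1.07)/0.50 = -1710 J.

-1710 J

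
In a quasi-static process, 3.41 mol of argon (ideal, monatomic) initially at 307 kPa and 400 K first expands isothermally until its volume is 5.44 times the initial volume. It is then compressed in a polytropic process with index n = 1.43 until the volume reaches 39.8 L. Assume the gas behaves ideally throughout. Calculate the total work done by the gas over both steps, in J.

V₁ = nRT₁/P₁ = 3.41×8.314×400/307 = 36.9 L.
Step 1 — Isothermal: T stays 400 K; PV = const ⇒ V₂ = 201 L, P₂ = 56.4 kPa.
ΔU = 0 (ideal gas, T constant).
W = nRT ln(V₂/V₁) = 3.41×8.314×400×ln(5.44) = 19200 J.
Q = ΔU + W = 19200 J.
State after step 1: P = 56.4 kPa, V = 201 L, T = 400 K.
Step 2 — Polytropic n=1.43: T₂ = T₁(V₁/V₂)^(n−1) = 400×(5.05)^0.43 = 802 K; P₂ = P₁(V₁/V₂)^n = 572 kPa.
W = (P₁V₁−P₂V₂)/(n−1) = (56.4×201−572×39.8)/0.43 = -26500 J.
ΔU = nCvΔT = 3.41×12.5×(802−400) = 17100 J.
Q = ΔU + W = -9420 J.
Net over both steps: W = -7330 J, Q = 9790 J, ΔU = 17100 J.

-7330 J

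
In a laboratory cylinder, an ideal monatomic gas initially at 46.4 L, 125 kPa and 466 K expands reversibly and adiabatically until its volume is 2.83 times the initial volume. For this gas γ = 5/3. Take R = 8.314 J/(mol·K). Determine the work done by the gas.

4350 J

n = P₁V₁/(RT₁) = 125×46.4/(8.314×466) = 1.50 mol.
Adiabatic: TV^(γ−1) = const ⇒ T₂ = 466×(0.353)^0.667 = 233 K; PV^γ = const ⇒ P₂ = 22.1 kPa.
ΔU = nCvΔT = 1.50×12.5×(233−466) = -4350 J.
Q = 0 for an adiabatic process, so W = −ΔU = 4350 J.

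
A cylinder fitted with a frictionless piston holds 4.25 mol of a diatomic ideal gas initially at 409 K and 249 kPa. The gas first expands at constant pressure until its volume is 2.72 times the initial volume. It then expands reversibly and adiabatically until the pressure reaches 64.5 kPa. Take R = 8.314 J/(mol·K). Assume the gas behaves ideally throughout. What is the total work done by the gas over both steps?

56300 J

V₁ = nRT₁/P₁ = 4.25×8.314×409/249 = 58.0 L.
Step 1 — Isobaric: P stays 249 kPa; V/T = const ⇒ T₂ = 1110 K, V₂ = 158 L.
W = PΔV = 249×(158−58.0) kPa·L = 24900 J.
ΔU = nCvΔT = 4.25×20.8×(1110−409) = 62100 J.
Q = ΔU + W = nCpΔT = 87000 J.
State after step 1: P = 249 kPa, V = 158 L, T = 1110 K.
Step 2 — Adiabatic: T₂/T₁ = (P₂/P₁)^((γ−1)/γ) ⇒ T₂ = 1110×(0.259)^0.286 = 756 K; V₂ = 414 L.
ΔU = nCvΔT = 4.25×20.8×(756−1110) = -31500 J.
Q = 0 for an adiabatic process, so W = −ΔU = 31500 J.
Net over both steps: W = 56300 J, Q = 87000 J, ΔU = 30700 J.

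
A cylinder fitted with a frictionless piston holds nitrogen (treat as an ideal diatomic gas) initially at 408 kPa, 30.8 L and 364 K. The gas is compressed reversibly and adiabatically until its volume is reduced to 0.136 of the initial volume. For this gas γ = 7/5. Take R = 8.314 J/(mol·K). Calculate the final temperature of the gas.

809 K

Adiabatic: TV^(γ−1) = const ⇒ T₂ = 364×(7.35)^0.400 = 809 K; PV^γ = const ⇒ P₂ = 6660 kPa.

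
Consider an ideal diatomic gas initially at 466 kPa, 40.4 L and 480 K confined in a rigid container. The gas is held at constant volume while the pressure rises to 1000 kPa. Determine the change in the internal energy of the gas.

53900 J

n = P₁V₁/(RT₁) = 466×40.4/(8.314×480) = 4.72 mol.
Isochoric: V stays 40.4 L; P/T = const ⇒ T₂ = 1030 K, P₂ = 1000 kPa.
For an ideal gas ΔU = nCvΔT with Cv = (5/2)R = 20.8 J/(mol·K).
ΔU = 4.72×20.8×(1030−480) = 53900 J.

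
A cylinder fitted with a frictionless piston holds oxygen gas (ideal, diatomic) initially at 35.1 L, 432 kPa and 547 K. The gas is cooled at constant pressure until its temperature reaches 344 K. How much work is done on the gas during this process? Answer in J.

n = P₁V₁/(RT₁) = 432×35.1/(8.314×547) = 3.33 mol.
Isobaric: P stays 432 kPa; V/T = const ⇒ T₂ = 344 K, V₂ = 22.1 L.
W = PΔV = 432×(22.1−35.1) kPa·L = -5630 J.
Work done on the gas = −W_by = 5630 J.

5630 J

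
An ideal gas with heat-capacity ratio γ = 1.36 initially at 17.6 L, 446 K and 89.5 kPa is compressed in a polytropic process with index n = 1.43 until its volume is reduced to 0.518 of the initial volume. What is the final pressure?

Polytropic n=1.43: T₂ = T₁(V₁/V₂)^(n−1) = 446×(1.93)^0.43 = 592 K; P₂ = P₁(V₁/V₂)^n = 229 kPa.

229 kPa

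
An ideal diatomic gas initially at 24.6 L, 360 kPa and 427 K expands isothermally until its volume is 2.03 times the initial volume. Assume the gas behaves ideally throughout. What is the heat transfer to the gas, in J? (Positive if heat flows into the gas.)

6270 J

n = P₁V₁/(RT₁) = 360×24.6/(8.314×427) = 2.49 mol.
Isothermal: T stays 427 K; PV = const ⇒ V₂ = 49.9 L, P₂ = 177 kPa.
ΔU = 0 (ideal gas, T constant).
W = nRT ln(V₂/V₁) = 2.49×8.314×427×ln(2.03) = 6270 J.
Q = ΔU + W = 6270 J.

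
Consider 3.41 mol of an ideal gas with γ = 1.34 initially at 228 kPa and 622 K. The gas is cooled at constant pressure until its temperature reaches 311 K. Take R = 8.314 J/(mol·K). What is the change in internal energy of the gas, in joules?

V₁ = nRT₁/P₁ = 3.41×8.314×622/228 = 77.3 L.
Isobaric: P stays 228 kPa; V/T = const ⇒ T₂ = 311 K, V₂ = 38.7 L.
For an ideal gas ΔU = nCvΔT with Cv = R/(γ−1) = 24.5 J/(mol·K).
ΔU = 3.41×24.5×(311−622) = -25900 J.

-25900 J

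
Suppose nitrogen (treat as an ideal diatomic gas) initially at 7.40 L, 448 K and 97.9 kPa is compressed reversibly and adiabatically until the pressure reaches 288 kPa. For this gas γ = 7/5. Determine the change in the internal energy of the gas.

n = P₁V₁/(RT₁) = 97.9×7.40/(8.314×448) = 0.195 mol.
Adiabatic: T₂/T₁ = (P₂/P₁)^((γ−1)/γ) ⇒ T₂ = 448×(2.94)^0.286 = 610 K; V₂ = 3.42 L.
For an ideal gas ΔU = nCvΔT with Cv = (5/2)R = 20.8 J/(mol·K).
ΔU = 0.195×20.8×(610−448) = 654 J.

654 J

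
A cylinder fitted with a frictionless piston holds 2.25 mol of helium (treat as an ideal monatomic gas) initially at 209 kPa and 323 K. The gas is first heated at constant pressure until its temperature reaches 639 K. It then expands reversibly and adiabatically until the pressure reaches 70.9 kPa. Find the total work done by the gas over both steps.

V₁ = nRT₁/P₁ = 2.25×8.314×323/209 = 28.9 L.
Step 1 — Isobaric: P stays 209 kPa; V/T = const ⇒ T₂ = 639 K, V₂ = 57.2 L.
W = PΔV = 209×(57.2−28.9) kPa·L = 5910 J.
ΔU = nCvΔT = 2.25×12.5×(639−323) = 8870 J.
Q = ΔU + W = nCpΔT = 14800 J.
State after step 1: P = 209 kPa, V = 57.2 L, T = 639 K.
Step 2 — Adiabatic: T₂/T₁ = (P₂/P₁)^((γ−1)/γ) ⇒ T₂ = 639×(0.339)^0.400 = 415 K; V₂ = 109 L.
ΔU = nCvΔT = 2.25×12.5×(415−639) = -6290 J.
Q = 0 for an adiabatic process, so W = −ΔU = 6290 J.
Net over both steps: W = 12200 J, Q = 14800 J, ΔU = 2570 J.

12200 J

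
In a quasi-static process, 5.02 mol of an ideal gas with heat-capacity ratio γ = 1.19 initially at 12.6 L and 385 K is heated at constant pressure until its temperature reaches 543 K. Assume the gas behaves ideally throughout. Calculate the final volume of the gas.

17.8 L

P₁ = nRT₁/V₁ = 5.02×8.314×385/12.6 = 1280 kPa.
Isobaric: P stays 1280 kPa; V/T = const ⇒ T₂ = 543 K, V₂ = 17.8 L.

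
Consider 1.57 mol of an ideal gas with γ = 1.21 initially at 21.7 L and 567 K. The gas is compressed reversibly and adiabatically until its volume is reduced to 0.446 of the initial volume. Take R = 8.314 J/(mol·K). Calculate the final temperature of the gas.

672 K

P₁ = nRT₁/V₁ = 1.57×8.314×567/21.7 = 341 kPa.
Adiabatic: TV^(γ−1) = const ⇒ T₂ = 567×(2.24)^0.210 = 672 K; PV^γ = const ⇒ P₂ = 906 kPa.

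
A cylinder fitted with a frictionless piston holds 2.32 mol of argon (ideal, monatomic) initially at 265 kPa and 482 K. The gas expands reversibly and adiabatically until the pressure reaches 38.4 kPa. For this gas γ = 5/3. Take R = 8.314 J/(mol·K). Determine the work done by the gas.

V₁ = nRT₁/P₁ = 2.32×8.314×482/265 = 35.1 L.
Adiabatic: T₂/T₁ = (P₂/P₁)^((γ−1)/γ) ⇒ T₂ = 482×(0.145)^0.400 = 223 K; V₂ = 112 L.
ΔU = nCvΔT = 2.32×12.5×(223−482) = -7510 J.
Q = 0 for an adiabatic process, so W = −ΔU = 7510 J.

7510 J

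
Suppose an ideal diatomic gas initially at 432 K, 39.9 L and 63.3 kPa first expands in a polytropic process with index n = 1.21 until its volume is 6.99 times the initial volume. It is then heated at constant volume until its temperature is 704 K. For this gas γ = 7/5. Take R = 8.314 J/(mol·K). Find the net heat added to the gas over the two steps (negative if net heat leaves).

n = P₁V₁/(RT₁) = 63.3×39.9/(8.314×432) = 0.703 mol.
Step 1 — Polytropic n=1.21: T₂ = T₁(V₁/V₂)^(n−1) = 432×(0.143)^0.21 = 287 K; P₂ = P₁(V₁/V₂)^n = 6.02 kPa.
W = (P₁V₁−P₂V₂)/(n−1) = (63.3×39.9−6.02×279)/0.21 = 4030 J.
ΔU = nCvΔT = 0.703×20.8×(287−432) = -2120 J.
Q = ΔU + W = 1920 J.
State after step 1: P = 6.02 kPa, V = 279 L, T = 287 K.
Step 2 — Isochoric: V stays 279 L; P/T = const ⇒ T₂ = 704 K, P₂ = 14.8 kPa.
W = 0 (no volume change).
ΔU = nCvΔT = 0.703×20.8×(704−287) = 6090 J.
Q = ΔU = 6090 J.
Net over both steps: W = 4030 J, Q = 8010 J, ΔU = 3980 J.

8010 J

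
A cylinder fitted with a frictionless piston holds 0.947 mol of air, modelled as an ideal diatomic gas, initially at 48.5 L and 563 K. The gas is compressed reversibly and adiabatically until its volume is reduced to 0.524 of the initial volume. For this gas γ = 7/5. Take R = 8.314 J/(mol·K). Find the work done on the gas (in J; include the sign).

3270 J

P₁ = nRT₁/V₁ = 0.947×8.314×563/48.5 = 91.4 kPa.
Adiabatic: TV^(γ−1) = const ⇒ T₂ = 563×(1.91)^0.400 = 729 K; PV^γ = const ⇒ P₂ = 226 kPa.
ΔU = nCvΔT = 0.947×20.8×(729−563) = 3270 J.
Q = 0 for an adiabatic process, so W = −ΔU = -3270 J.
Work done on the gas = −W_by = 3270 J.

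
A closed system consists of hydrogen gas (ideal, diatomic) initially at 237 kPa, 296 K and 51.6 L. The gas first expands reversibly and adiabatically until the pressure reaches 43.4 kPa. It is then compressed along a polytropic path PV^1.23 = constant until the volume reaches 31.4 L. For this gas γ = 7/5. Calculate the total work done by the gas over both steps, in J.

-4020 J

n = P₁V₁/(RT₁) = 237×51.6/(8.314×296) = 4.97 mol.
Step 1 — Adiabatic: T₂/T₁ = (P₂/P₁)^((γ−1)/γ) ⇒ T₂ = 296×(0.183)^0.286 = 182 K; V₂ = 173 L.
ΔU = nCvΔT = 4.97×20.8×(182−296) = -11700 J.
Q = 0 for an adiabatic process, so W = −ΔU = 11700 J.
State after step 1: P = 43.4 kPa, V = 173 L, T = 182 K.
Step 2 — Polytropic n=1.23: T₂ = T₁(V₁/V₂)^(n−1) = 182×(5.53)^0.23 = 270 K; P₂ = P₁(V₁/V₂)^n = 355 kPa.
W = (P₁V₁−P₂V₂)/(n−1) = (43.4×173−355×31.4)/0.23 = -15800 J.
ΔU = nCvΔT = 4.97×20.8×(270−182) = 9070 J.
Q = ΔU + W = -6700 J.
Net over both steps: W = -4020 J, Q = -6700 J, ΔU = -2680 J.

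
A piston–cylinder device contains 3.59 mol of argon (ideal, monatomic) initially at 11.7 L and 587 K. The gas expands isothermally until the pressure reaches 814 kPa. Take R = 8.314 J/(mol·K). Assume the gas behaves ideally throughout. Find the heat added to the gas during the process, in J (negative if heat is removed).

10700 J

P₁ = nRT₁/V₁ = 3.59×8.314×587/11.7 = 1500 kPa.
Isothermal: T stays 587 K; PV = const ⇒ V₂ = 21.5 L, P₂ = 814 kPa.
ΔU = 0 (ideal gas, T constant).
W = nRT ln(V₂/V₁) = 3.59×8.314×587×ln(1.84) = 10700 J.
Q = ΔU + W = 10700 J.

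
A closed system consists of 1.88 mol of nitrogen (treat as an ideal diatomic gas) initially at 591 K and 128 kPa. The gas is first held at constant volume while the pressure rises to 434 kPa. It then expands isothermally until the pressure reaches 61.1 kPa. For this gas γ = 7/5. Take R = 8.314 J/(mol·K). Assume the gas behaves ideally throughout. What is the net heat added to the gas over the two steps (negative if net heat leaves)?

V₁ = nRT₁/P₁ = 1.88×8.314×591/128 = 72.2 L.
Step 1 — Isochoric: V stays 72.2 L; P/T = const ⇒ T₂ = 2000 K, P₂ = 434 kPa.
W = 0 (no volume change).
ΔU = nCvΔT = 1.88×20.8×(2000−591) = 55200 J.
Q = ΔU = 55200 J.
State after step 1: P = 434 kPa, V = 72.2 L, T = 2000 K.
Step 2 — Isothermal: T stays 2000 K; PV = const ⇒ V₂ = 513 L, P₂ = 61.1 kPa.
ΔU = 0 (ideal gas, T constant).
W = nRT ln(V₂/V₁) = 1.88×8.314×2000×ln(7.10) = 61400 J.
Q = ΔU + W = 61400 J.
Net over both steps: W = 61400 J, Q = 117000 J, ΔU = 55200 J.

117000 J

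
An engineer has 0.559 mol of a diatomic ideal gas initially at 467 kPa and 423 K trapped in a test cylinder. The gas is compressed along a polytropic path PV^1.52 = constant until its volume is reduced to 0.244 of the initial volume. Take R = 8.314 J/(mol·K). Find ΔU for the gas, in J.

5320 J

V₁ = nRT₁/P₁ = 0.559×8.314×423/467 = 4.21 L.
Polytropic n=1.52: T₂ = T₁(V₁/V₂)^(n−1) = 423×(4.10)^0.52 = 881 K; P₂ = P₁(V₁/V₂)^n = 3990 kPa.
For an ideal gas ΔU = nCvΔT with Cv = (5/2)R = 20.8 J/(mol·K).
ΔU = 0.559×20.8×(881−423) = 5320 J.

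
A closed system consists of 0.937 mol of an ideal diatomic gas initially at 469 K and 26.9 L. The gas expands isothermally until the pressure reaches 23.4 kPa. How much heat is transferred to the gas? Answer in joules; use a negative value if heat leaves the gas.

P₁ = nRT₁/V₁ = 0.937×8.314×469/26.9 = 136 kPa.
Isothermal: T stays 469 K; PV = const ⇒ V₂ = 156 L, P₂ = 23.4 kPa.
ΔU = 0 (ideal gas, T constant).
W = nRT ln(V₂/V₁) = 0.937×8.314×469×ln(5.80) = 6430 J.
Q = ΔU + W = 6430 J.

6430 J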